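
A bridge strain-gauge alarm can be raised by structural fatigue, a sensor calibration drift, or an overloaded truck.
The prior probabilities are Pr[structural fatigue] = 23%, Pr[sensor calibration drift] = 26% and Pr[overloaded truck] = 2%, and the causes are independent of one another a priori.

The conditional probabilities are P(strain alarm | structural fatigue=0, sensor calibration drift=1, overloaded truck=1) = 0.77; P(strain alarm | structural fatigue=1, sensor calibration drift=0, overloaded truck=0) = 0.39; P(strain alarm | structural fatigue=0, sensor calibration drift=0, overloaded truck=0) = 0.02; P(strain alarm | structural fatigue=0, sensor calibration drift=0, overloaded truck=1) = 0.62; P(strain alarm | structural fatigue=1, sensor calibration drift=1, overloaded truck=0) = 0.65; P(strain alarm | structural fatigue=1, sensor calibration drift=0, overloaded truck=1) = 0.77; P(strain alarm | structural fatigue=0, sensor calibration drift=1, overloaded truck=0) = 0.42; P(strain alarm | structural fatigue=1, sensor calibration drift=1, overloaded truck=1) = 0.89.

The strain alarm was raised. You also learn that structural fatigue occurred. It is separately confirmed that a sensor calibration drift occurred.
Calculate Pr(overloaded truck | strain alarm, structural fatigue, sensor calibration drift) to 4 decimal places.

Pr(overloaded truck | strain alarm, structural fatigue, sensor calibration drift) ≈ 0.0272

Enumerate both values of overloaded truck and weight by the priors:
  P(strain alarm | structural fatigue, sensor calibration drift) = 0.65·0.98 + 0.89·0.02
        = 0.637000 + 0.017800 = 0.654800
Keeping only the overloaded truck-present terms gives 0.017800, so
  P(overloaded truck | strain alarm, structural fatigue, sensor calibration drift) = 0.017800 / 0.654800 ≈ 0.0272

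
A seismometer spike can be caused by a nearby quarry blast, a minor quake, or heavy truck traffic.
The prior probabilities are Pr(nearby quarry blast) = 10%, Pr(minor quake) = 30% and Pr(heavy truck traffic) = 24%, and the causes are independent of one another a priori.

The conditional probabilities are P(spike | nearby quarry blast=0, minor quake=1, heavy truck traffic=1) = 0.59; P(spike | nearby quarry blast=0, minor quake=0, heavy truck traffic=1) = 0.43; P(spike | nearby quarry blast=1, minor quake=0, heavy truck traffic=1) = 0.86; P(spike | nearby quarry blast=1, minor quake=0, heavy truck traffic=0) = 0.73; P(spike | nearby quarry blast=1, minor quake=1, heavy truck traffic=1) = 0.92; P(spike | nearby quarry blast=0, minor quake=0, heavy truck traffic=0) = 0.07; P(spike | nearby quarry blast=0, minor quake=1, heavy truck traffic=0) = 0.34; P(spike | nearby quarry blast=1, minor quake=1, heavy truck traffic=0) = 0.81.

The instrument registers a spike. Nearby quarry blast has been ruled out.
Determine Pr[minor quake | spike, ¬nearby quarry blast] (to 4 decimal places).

P(spike | ¬nearby quarry blast) = 0.07·0.7·0.76 + 0.43·0.7·0.24 + 0.34·0.3·0.76 + 0.59·0.3·0.24 = 0.037240 + 0.072240 + 0.077520 + 0.042480 = 0.229480
Restricting to configurations with minor quake present: 0.077520 + 0.042480 = 0.120000.
Hence the posterior is 0.120000/0.229480 ≈ 0.5229.

Pr[minor quake | spike, ¬nearby quarry blast] ≈ 0.5229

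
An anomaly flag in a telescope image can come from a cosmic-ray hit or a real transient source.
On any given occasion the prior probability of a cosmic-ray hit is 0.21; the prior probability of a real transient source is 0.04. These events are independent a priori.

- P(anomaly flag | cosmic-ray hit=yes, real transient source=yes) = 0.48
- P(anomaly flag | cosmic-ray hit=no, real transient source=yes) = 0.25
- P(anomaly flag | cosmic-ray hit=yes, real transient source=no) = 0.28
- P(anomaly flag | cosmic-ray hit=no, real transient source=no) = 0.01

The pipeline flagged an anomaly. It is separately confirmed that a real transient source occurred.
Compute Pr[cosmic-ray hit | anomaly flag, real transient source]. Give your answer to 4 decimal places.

Pr[cosmic-ray hit | anomaly flag, real transient source] ≈ 0.3379

Numerator (weight on configurations with cosmic-ray hit): 0.48×0.21 = 0.100800
Normalizer over all consistent configurations: 0.25×0.79 + 0.48×0.21 = 0.298300
P(cosmic-ray hit | anomaly flag, real transient source) = 0.100800/0.298300 ≈ 0.3379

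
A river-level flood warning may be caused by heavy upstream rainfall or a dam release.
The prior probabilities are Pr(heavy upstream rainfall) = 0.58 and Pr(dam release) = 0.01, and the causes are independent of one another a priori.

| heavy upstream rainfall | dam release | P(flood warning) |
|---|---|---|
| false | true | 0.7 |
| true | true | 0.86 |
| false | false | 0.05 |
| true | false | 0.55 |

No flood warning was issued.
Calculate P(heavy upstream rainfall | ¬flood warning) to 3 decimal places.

P(heavy upstream rainfall | ¬flood warning) ≈ 0.395

By total probability over the 4 (heavy upstream rainfall, dam release) configurations:
  P(¬flood warning) = 0.95·0.42·0.99 + 0.3·0.42·0.01 + 0.45·0.58·0.99 + 0.14·0.58·0.01
        = 0.395010 + 0.001260 + 0.258390 + 0.000812 = 0.655472
Configurations with heavy upstream rainfall contribute 0.259202, so
  P(heavy upstream rainfall | ¬flood warning) = 0.259202 / 0.655472 ≈ 0.395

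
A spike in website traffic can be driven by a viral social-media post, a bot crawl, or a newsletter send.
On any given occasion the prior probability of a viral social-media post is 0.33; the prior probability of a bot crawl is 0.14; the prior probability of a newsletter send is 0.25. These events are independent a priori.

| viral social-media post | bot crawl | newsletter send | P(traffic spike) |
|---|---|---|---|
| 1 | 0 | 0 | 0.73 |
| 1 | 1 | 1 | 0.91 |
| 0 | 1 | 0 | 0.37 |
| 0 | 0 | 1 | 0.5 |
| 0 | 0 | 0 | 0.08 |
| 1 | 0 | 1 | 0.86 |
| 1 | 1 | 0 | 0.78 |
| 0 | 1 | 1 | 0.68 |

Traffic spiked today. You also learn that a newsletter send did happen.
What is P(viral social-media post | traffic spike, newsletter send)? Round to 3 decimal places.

P(viral social-media post | traffic spike, newsletter send) ≈ 0.448

Numerator (weight on configurations with viral social-media post): 0.244068 + 0.042042 = 0.286110
Normalizer over all consistent configurations: 0.5·0.67·0.86 + 0.68·0.67·0.14 + 0.86·0.33·0.86 + 0.91·0.33·0.14 = 0.637994
P(viral social-media post | traffic spike, newsletter send) = 0.286110/0.637994 ≈ 0.448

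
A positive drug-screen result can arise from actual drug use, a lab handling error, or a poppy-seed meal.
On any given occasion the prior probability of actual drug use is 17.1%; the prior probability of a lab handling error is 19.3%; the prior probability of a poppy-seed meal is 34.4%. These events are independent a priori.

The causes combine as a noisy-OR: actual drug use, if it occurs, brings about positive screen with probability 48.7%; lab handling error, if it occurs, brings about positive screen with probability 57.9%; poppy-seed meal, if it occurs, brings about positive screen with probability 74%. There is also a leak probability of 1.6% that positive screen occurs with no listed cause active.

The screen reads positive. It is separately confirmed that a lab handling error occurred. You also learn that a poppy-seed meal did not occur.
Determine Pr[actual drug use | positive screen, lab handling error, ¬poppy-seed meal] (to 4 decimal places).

Under noisy-OR, P(positive screen | causes) = 1 − (1−0.016)·∏(1−qᵢ) over the active causes.
Numerator (weight on configurations with actual drug use): 0.787483·0.171 = 0.134660
Normalizer over all consistent configurations: 0.585736·0.829 + 0.787483·0.171 = 0.620235
P(actual drug use | positive screen, lab handling error, ¬poppy-seed meal) = 0.134660/0.620235 ≈ 0.2171

Pr[actual drug use | positive screen, lab handling error, ¬poppy-seed meal] ≈ 0.2171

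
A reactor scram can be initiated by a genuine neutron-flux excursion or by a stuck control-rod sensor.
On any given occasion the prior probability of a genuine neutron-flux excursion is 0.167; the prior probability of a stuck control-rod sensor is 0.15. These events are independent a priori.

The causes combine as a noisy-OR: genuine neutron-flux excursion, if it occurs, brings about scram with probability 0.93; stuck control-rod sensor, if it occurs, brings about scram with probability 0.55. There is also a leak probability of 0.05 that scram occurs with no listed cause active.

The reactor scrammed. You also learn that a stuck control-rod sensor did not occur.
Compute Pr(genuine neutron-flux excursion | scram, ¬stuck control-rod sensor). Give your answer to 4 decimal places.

Pr(genuine neutron-flux excursion | scram, ¬stuck control-rod sensor) ≈ 0.7892

Under noisy-OR, P(scram | causes) = 1 − (1−0.05)·∏(1−qᵢ) over the active causes.
P(scram | ¬stuck control-rod sensor) = 0.05*0.833 + 0.9335*0.167 = 0.041650 + 0.155895 = 0.197545
Of this, 0.155895 comes from 0.9335*0.167 (the genuine neutron-flux excursion=true cases).
Hence the posterior is 0.155895/0.197545 ≈ 0.7892.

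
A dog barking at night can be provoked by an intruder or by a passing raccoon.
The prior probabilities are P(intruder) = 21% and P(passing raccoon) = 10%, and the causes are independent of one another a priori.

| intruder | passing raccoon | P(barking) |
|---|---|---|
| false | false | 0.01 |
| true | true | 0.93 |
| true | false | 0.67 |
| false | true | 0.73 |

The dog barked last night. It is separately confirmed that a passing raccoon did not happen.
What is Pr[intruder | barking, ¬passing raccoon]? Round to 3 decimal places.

Pr[intruder | barking, ¬passing raccoon] ≈ 0.947

P(barking | ¬passing raccoon) = 0.01·0.79 + 0.67·0.21 = 0.007900 + 0.140700 = 0.148600
The intruder-present share is 0.67·0.21 = 0.140700.
Hence the posterior is 0.140700/0.148600 ≈ 0.947.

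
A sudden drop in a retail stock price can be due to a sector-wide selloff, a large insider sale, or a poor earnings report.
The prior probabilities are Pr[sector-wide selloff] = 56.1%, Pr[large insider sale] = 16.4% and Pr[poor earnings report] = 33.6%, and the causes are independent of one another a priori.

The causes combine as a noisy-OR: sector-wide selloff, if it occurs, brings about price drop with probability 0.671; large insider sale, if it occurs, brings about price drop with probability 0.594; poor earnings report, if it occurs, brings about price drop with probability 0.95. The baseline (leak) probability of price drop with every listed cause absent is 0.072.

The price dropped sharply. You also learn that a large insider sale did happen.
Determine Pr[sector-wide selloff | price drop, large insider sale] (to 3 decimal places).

Pr[sector-wide selloff | price drop, large insider sale] ≈ 0.611

Under noisy-OR, P(price drop | causes) = 1 − (1−0.072)·∏(1−qᵢ) over the active causes.
Weight on sector-wide selloff=true, given the evidence: 0.326330 + 0.187328 = 0.513658
Denominator P(price drop | large insider sale): 0.623232×0.439×0.664 + 0.981162×0.439×0.336 + 0.876043×0.561×0.664 + 0.993802×0.561×0.336 = 0.840053
P(sector-wide selloff | price drop, large insider sale) = 0.513658/0.840053 ≈ 0.611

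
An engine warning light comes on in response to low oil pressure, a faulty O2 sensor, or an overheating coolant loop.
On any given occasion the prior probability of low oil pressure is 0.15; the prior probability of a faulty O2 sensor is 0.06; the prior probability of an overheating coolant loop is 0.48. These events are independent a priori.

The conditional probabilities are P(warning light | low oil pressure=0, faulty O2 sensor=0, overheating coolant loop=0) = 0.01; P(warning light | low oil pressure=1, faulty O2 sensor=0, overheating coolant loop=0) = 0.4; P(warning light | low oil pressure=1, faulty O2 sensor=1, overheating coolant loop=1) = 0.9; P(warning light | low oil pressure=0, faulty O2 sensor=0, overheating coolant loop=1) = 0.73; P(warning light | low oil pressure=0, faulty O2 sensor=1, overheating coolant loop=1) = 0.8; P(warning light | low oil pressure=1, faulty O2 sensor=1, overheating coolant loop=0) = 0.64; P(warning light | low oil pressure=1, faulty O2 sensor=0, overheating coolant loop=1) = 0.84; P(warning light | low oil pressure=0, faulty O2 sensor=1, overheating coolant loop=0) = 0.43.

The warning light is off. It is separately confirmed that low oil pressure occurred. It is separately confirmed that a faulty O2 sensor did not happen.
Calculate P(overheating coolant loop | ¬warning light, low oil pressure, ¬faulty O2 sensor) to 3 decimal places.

P(overheating coolant loop | ¬warning light, low oil pressure, ¬faulty O2 sensor) ≈ 0.198

Numerator (weight on configurations with overheating coolant loop): 0.16*0.48 = 0.076800
Normalizer over all consistent configurations: 0.6*0.52 + 0.16*0.48 = 0.388800
P(overheating coolant loop | ¬warning light, low oil pressure, ¬faulty O2 sensor) = 0.076800/0.388800 ≈ 0.198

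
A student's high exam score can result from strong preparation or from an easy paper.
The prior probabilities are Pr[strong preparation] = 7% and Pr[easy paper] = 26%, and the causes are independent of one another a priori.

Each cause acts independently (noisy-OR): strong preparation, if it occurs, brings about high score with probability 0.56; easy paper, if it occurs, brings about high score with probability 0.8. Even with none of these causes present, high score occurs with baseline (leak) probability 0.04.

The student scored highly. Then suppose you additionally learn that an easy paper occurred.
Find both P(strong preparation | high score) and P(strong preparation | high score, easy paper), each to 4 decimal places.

P(strong preparation | high score) ≈ 0.1729; P(strong preparation | high score, easy paper) ≈ 0.0786

Under noisy-OR, P(high score | causes) = 1 − (1−0.04)·∏(1−qᵢ) over the active causes.
Numerator (weight on configurations with strong preparation): 0.029920 + 0.016662 = 0.046582
Normalizer over all consistent configurations: 0.04*0.93*0.74 + 0.808*0.93*0.26 + 0.5776*0.07*0.74 + 0.91552*0.07*0.26 = 0.269484
Posterior = 0.046582 / 0.269484 ≈ 0.1729

Now condition on the additional information:
P(high score | easy paper) = 0.808*0.93 + 0.91552*0.07 = 0.751440 + 0.064086 = 0.815526
Restricting to configurations with strong preparation present: 0.91552*0.07 = 0.064086.
So P(strong preparation | high score, easy paper) = 0.064086/0.815526 ≈ 0.0786.
— easy paper explains away the evidence for strong preparation.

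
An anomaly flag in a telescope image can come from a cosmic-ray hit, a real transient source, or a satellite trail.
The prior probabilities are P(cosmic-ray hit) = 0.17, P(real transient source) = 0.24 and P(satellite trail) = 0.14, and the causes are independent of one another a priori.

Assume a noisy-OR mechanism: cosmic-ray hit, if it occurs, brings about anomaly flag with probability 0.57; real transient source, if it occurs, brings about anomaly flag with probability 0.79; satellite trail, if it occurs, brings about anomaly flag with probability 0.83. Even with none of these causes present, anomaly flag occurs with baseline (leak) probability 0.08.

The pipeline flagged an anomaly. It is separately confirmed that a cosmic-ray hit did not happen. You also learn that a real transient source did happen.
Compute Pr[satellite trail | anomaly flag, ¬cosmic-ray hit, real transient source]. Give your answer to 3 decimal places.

Pr[satellite trail | anomaly flag, ¬cosmic-ray hit, real transient source] ≈ 0.163

Under noisy-OR, P(anomaly flag | causes) = 1 − (1−0.08)·∏(1−qᵢ) over the active causes.
P(anomaly flag | ¬cosmic-ray hit, real transient source) = 0.8068*0.86 + 0.967156*0.14 = 0.693848 + 0.135402 = 0.829250
The satellite trail-present share is 0.967156*0.14 = 0.135402.
So P(satellite trail | anomaly flag, ¬cosmic-ray hit, real transient source) = 0.135402/0.829250 ≈ 0.163.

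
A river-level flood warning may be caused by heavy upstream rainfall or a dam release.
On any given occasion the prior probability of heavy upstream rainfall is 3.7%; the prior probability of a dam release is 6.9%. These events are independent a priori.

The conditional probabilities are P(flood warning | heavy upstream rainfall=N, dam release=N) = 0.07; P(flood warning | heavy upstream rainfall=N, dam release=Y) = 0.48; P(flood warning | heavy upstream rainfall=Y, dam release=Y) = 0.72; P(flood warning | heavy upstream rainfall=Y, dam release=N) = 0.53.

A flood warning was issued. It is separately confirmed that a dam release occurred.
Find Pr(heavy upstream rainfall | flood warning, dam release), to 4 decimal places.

Weight on heavy upstream rainfall=true, given the evidence: 0.72×0.037 = 0.026640
The normalizing constant is 0.48×0.963 + 0.72×0.037 = 0.488880
Posterior = 0.026640 / 0.488880 ≈ 0.0545

Pr(heavy upstream rainfall | flood warning, dam release) ≈ 0.0545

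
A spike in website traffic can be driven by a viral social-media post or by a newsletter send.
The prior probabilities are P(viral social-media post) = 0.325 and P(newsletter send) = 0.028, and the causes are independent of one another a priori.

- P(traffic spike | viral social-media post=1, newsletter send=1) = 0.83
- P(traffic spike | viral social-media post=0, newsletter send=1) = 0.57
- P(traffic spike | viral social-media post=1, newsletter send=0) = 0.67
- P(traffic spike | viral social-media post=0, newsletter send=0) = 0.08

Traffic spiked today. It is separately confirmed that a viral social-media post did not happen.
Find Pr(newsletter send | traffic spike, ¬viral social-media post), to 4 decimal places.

Pr(newsletter send | traffic spike, ¬viral social-media post) ≈ 0.1703

Numerator (weight on configurations with newsletter send): 0.57*0.028 = 0.015960
Denominator P(traffic spike | ¬viral social-media post): 0.08*0.972 + 0.57*0.028 = 0.093720
P(newsletter send | traffic spike, ¬viral social-media post) = 0.015960/0.093720 ≈ 0.1703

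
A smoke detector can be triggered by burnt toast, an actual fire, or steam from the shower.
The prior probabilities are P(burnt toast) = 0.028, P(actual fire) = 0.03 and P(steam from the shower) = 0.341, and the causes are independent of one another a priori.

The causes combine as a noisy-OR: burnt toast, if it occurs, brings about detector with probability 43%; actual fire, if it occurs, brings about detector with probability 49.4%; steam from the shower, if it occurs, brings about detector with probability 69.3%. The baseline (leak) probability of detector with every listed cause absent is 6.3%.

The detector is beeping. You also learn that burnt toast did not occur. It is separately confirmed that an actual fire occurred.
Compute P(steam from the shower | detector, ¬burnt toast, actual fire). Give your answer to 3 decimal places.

P(steam from the shower | detector, ¬burnt toast, actual fire) ≈ 0.457

Under noisy-OR, P(detector | causes) = 1 − (1−0.063)·∏(1−qᵢ) over the active causes.
Numerator (weight on configurations with steam from the shower): 0.854445*0.341 = 0.291366
Normalizer over all consistent configurations: 0.525878*0.659 + 0.854445*0.341 = 0.637920
Posterior = 0.291366 / 0.637920 ≈ 0.457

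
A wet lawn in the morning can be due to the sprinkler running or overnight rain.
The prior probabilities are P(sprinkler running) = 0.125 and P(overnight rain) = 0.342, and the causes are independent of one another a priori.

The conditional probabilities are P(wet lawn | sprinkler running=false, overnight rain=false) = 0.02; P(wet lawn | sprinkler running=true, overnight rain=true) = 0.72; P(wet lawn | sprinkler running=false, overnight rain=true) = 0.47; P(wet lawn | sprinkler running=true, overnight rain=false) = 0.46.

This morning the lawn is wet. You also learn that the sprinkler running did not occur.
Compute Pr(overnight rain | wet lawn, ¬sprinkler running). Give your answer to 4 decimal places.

Pr(overnight rain | wet lawn, ¬sprinkler running) ≈ 0.9243

P(wet lawn | ¬sprinkler running) = 0.02×0.658 + 0.47×0.342 = 0.013160 + 0.160740 = 0.173900
Of this, 0.160740 comes from 0.47×0.342 (the overnight rain=true cases).
P(overnight rain | wet lawn, ¬sprinkler running) = 0.160740 / 0.173900 ≈ 0.9243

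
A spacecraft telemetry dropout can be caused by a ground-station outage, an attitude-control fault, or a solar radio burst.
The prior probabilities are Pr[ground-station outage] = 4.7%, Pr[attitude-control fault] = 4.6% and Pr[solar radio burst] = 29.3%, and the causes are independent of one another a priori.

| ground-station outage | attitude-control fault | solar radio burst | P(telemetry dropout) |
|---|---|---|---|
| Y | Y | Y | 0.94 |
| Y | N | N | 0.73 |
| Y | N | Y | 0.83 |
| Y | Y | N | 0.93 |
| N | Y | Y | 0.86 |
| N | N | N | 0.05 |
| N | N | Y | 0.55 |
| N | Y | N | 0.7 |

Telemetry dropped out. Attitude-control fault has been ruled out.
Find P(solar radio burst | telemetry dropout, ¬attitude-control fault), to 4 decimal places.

P(solar radio burst | telemetry dropout, ¬attitude-control fault) ≈ 0.7401

Weight on solar radio burst=true, given the evidence: 0.153576 + 0.011430 = 0.165006
The normalizing constant is 0.05·0.953·0.707 + 0.55·0.953·0.293 + 0.73·0.047·0.707 + 0.83·0.047·0.293 = 0.222952
Posterior = 0.165006 / 0.222952 ≈ 0.7401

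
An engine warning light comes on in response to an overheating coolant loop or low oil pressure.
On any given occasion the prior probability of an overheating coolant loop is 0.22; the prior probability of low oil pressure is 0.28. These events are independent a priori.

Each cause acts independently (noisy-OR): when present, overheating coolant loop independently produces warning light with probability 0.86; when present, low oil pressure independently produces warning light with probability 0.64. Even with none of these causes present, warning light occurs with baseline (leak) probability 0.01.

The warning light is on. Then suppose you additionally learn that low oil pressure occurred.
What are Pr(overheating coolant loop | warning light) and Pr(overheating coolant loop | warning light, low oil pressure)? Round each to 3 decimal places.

Under noisy-OR, P(warning light | causes) = 1 − (1−0.01)·∏(1−qᵢ) over the active causes.
Weight on overheating coolant loop=true, given the evidence: 0.136446 + 0.058526 = 0.194972
The normalizing constant is 0.01*0.78*0.72 + 0.6436*0.78*0.28 + 0.8614*0.22*0.72 + 0.950104*0.22*0.28 = 0.341150
Posterior = 0.194972 / 0.341150 ≈ 0.572

Now also conditioning on low oil pressure=true:
P(warning light | low oil pressure) = 0.6436*0.78 + 0.950104*0.22 = 0.502008 + 0.209023 = 0.711031
Of this, 0.209023 comes from 0.950104*0.22 (the overheating coolant loop=true cases).
Hence the posterior is 0.209023/0.711031 ≈ 0.294.
— low oil pressure explains away the evidence for overheating coolant loop.

Pr(overheating coolant loop | warning light) ≈ 0.572; Pr(overheating coolant loop | warning light, low oil pressure) ≈ 0.294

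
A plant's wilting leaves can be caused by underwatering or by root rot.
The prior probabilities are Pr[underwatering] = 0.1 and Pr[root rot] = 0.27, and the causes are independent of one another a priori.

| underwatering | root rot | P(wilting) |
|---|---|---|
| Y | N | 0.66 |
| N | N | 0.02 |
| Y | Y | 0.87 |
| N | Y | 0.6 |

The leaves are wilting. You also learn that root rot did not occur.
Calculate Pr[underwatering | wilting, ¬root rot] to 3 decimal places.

Pr[underwatering | wilting, ¬root rot] ≈ 0.786

Numerator (weight on configurations with underwatering): 0.66×0.1 = 0.066000
Denominator P(wilting | ¬root rot): 0.02×0.9 + 0.66×0.1 = 0.084000
Posterior = 0.066000 / 0.084000 ≈ 0.786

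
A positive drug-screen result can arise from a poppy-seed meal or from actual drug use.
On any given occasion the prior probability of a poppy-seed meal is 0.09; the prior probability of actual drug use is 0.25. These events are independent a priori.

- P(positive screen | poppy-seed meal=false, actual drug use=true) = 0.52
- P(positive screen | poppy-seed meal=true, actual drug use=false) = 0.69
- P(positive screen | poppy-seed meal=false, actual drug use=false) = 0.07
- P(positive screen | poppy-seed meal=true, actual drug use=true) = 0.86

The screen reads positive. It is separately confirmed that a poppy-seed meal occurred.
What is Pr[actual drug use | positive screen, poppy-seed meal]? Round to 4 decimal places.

Pr[actual drug use | positive screen, poppy-seed meal] ≈ 0.2935

P(positive screen | poppy-seed meal) = 0.69×0.75 + 0.86×0.25 = 0.517500 + 0.215000 = 0.732500
Restricting to configurations with actual drug use present: 0.86×0.25 = 0.215000.
So P(actual drug use | positive screen, poppy-seed meal) = 0.215000/0.732500 ≈ 0.2935.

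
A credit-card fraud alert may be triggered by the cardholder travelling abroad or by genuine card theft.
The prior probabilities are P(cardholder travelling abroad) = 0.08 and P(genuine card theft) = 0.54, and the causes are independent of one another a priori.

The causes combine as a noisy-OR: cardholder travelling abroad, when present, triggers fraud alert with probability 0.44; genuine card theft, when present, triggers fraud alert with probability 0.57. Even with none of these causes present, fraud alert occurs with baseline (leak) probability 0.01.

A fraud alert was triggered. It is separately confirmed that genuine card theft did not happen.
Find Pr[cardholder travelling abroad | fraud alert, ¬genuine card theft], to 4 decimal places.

Under noisy-OR, P(fraud alert | causes) = 1 − (1−0.01)·∏(1−qᵢ) over the active causes.
Sum P(fraud alert|·) weighted by the priors over both values of cardholder travelling abroad:
  P(fraud alert | ¬genuine card theft) = 0.01*0.92 + 0.4456*0.08
        = 0.009200 + 0.035648 = 0.044848
Keeping only the cardholder travelling abroad-present terms gives 0.035648, so
  P(cardholder travelling abroad | fraud alert, ¬genuine card theft) = 0.035648 / 0.044848 ≈ 0.7949

Pr[cardholder travelling abroad | fraud alert, ¬genuine card theft] ≈ 0.7949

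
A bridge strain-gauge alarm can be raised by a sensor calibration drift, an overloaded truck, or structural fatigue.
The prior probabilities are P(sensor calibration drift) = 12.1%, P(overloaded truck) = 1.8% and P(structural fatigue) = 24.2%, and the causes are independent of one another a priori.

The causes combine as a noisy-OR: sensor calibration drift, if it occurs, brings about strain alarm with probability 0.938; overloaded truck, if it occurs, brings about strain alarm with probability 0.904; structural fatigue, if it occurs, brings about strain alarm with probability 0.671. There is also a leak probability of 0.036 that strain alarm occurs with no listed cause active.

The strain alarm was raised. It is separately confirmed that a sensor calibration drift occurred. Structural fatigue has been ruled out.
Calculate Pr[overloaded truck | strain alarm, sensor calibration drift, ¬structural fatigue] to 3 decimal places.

Pr[overloaded truck | strain alarm, sensor calibration drift, ¬structural fatigue] ≈ 0.019

Under noisy-OR, P(strain alarm | causes) = 1 − (1−0.036)·∏(1−qᵢ) over the active causes.
Sum P(strain alarm|·) weighted by the priors over both values of overloaded truck:
  P(strain alarm | sensor calibration drift, ¬structural fatigue) = 0.940232·0.982 + 0.994262·0.018
        = 0.923308 + 0.017897 = 0.941205
Keeping only the overloaded truck-present terms gives 0.017897, so
  P(overloaded truck | strain alarm, sensor calibration drift, ¬structural fatigue) = 0.017897 / 0.941205 ≈ 0.019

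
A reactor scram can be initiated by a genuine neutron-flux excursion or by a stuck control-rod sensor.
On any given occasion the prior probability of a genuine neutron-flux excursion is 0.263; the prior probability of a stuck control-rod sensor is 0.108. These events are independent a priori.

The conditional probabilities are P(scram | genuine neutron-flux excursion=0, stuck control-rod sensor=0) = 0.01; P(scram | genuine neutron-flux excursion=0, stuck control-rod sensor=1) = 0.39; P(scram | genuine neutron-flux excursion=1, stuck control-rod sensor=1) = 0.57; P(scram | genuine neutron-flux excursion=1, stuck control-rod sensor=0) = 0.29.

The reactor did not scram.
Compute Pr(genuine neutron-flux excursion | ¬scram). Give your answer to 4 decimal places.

For the numerator, keep only genuine neutron-flux excursion=true terms: 0.166563 + 0.012214 = 0.178777
The normalizing constant is 0.99×0.737×0.892 + 0.61×0.737×0.108 + 0.71×0.263×0.892 + 0.43×0.263×0.108 = 0.878161
P(genuine neutron-flux excursion | ¬scram) = 0.178777/0.878161 ≈ 0.2036

Pr(genuine neutron-flux excursion | ¬scram) ≈ 0.2036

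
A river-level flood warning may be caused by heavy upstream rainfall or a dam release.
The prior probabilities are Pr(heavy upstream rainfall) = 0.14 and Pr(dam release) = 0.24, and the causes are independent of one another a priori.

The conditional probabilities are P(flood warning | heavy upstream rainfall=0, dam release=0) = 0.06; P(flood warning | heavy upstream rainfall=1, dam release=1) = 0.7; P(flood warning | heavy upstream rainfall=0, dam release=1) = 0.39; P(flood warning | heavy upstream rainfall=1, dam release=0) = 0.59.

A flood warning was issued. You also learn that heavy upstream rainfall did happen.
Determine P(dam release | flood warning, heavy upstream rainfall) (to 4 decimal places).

P(dam release | flood warning, heavy upstream rainfall) ≈ 0.2726

P(flood warning | heavy upstream rainfall) = 0.59×0.76 + 0.7×0.24 = 0.448400 + 0.168000 = 0.616400
The dam release-present share is 0.7×0.24 = 0.168000.
P(dam release | flood warning, heavy upstream rainfall) = 0.168000 / 0.616400 ≈ 0.2726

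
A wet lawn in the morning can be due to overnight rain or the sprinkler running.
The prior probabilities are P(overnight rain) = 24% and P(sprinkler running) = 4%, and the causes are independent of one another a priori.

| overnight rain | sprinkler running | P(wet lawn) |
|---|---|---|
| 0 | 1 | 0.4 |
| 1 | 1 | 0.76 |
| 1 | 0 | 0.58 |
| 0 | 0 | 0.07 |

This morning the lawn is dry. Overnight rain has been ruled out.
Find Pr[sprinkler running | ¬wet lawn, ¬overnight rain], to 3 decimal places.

Sum P(¬wet lawn|·) weighted by the priors over both values of sprinkler running:
  P(¬wet lawn | ¬overnight rain) = 0.93×0.96 + 0.6×0.04
        = 0.892800 + 0.024000 = 0.916800
Configurations with sprinkler running contribute 0.024000, so
  P(sprinkler running | ¬wet lawn, ¬overnight rain) = 0.024000 / 0.916800 ≈ 0.026

Pr[sprinkler running | ¬wet lawn, ¬overnight rain] ≈ 0.026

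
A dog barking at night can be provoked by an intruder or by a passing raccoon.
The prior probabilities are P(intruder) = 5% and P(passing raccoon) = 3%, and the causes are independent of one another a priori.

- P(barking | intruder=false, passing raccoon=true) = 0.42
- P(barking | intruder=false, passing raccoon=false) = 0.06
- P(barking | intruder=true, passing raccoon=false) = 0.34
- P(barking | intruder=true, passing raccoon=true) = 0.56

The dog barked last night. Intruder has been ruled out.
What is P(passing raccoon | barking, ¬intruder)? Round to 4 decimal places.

P(barking | ¬intruder) = 0.06*0.97 + 0.42*0.03 = 0.058200 + 0.012600 = 0.070800
Restricting to configurations with passing raccoon present: 0.42*0.03 = 0.012600.
P(passing raccoon | barking, ¬intruder) = 0.012600 / 0.070800 ≈ 0.1780

P(passing raccoon | barking, ¬intruder) ≈ 0.1780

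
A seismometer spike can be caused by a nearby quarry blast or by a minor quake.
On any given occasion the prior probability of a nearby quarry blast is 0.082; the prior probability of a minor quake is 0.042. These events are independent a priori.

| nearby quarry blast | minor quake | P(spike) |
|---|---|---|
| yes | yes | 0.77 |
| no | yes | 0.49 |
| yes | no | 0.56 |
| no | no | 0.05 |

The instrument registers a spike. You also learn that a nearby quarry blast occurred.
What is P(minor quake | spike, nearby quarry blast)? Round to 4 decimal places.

P(minor quake | spike, nearby quarry blast) ≈ 0.0569

Sum P(spike|·) weighted by the priors over both values of minor quake:
  P(spike | nearby quarry blast) = 0.56×0.958 + 0.77×0.042
        = 0.536480 + 0.032340 = 0.568820
Configurations with minor quake contribute 0.032340, so
  P(minor quake | spike, nearby quarry blast) = 0.032340 / 0.568820 ≈ 0.0569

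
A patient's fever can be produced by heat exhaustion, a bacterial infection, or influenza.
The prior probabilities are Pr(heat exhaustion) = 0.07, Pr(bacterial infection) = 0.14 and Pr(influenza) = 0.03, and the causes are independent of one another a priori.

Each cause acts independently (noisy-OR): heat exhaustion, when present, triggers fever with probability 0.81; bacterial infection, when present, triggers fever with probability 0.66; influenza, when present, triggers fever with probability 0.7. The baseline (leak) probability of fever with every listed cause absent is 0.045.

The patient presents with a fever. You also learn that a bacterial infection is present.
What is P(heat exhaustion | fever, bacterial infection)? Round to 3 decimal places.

P(heat exhaustion | fever, bacterial infection) ≈ 0.094

Under noisy-OR, P(fever | causes) = 1 − (1−0.045)·∏(1−qᵢ) over the active causes.
Sum P(fever|·) weighted by the priors over the 4 (heat exhaustion, influenza) configurations:
  P(fever | bacterial infection) = 0.6753·0.93·0.97 + 0.90259·0.93·0.03 + 0.938307·0.07·0.97 + 0.981492·0.07·0.03
        = 0.609188 + 0.025182 + 0.063711 + 0.002061 = 0.700142
Keeping only the heat exhaustion-present terms gives 0.065772, so
  P(heat exhaustion | fever, bacterial infection) = 0.065772 / 0.700142 ≈ 0.094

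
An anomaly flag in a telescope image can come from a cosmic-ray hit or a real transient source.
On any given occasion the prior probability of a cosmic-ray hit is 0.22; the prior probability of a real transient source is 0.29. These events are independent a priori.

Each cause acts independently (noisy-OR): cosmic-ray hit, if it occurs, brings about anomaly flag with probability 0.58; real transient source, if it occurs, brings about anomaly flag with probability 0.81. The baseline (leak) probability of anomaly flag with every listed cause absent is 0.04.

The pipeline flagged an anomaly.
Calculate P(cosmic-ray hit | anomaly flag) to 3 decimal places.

Under noisy-OR, P(anomaly flag | causes) = 1 − (1−0.04)·∏(1−qᵢ) over the active causes.
For the numerator, keep only cosmic-ray hit=true terms: 0.093220 + 0.058912 = 0.152132
Normalizer over all consistent configurations: 0.04·0.78·0.71 + 0.8176·0.78·0.29 + 0.5968·0.22·0.71 + 0.923392·0.22·0.29 = 0.359225
Posterior = 0.152132 / 0.359225 ≈ 0.424

P(cosmic-ray hit | anomaly flag) ≈ 0.424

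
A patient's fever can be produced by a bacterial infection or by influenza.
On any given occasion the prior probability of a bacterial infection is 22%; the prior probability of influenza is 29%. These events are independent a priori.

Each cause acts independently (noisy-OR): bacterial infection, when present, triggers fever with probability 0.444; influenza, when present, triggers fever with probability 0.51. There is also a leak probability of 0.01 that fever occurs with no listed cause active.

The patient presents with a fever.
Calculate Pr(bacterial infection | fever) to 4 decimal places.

Pr(bacterial infection | fever) ≈ 0.4891

Under noisy-OR, P(fever | causes) = 1 − (1−0.01)·∏(1−qᵢ) over the active causes.
Numerator (weight on configurations with bacterial infection): 0.070221 + 0.046592 = 0.116813
Denominator P(fever): 0.01·0.78·0.71 + 0.5149·0.78·0.29 + 0.44956·0.22·0.71 + 0.730284·0.22·0.29 = 0.238821
Posterior = 0.116813 / 0.238821 ≈ 0.4891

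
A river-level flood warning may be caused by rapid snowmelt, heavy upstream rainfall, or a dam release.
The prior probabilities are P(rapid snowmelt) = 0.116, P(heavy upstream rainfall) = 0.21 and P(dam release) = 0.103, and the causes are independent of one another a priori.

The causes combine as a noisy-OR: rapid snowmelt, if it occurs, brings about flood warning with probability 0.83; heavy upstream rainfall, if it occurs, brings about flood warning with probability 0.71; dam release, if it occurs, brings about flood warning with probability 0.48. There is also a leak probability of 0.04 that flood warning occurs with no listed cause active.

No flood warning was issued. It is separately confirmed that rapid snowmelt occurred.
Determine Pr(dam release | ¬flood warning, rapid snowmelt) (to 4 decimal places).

Pr(dam release | ¬flood warning, rapid snowmelt) ≈ 0.0563

Under noisy-OR, P(flood warning | causes) = 1 − (1−0.04)·∏(1−qᵢ) over the active causes.
Weight on dam release=true, given the evidence: 0.006905 + 0.000532 = 0.007437
Denominator P(¬flood warning | rapid snowmelt): 0.1632*0.79*0.897 + 0.084864*0.79*0.103 + 0.047328*0.21*0.897 + 0.024611*0.21*0.103 = 0.132000
P(dam release | ¬flood warning, rapid snowmelt) = 0.007437/0.132000 ≈ 0.0563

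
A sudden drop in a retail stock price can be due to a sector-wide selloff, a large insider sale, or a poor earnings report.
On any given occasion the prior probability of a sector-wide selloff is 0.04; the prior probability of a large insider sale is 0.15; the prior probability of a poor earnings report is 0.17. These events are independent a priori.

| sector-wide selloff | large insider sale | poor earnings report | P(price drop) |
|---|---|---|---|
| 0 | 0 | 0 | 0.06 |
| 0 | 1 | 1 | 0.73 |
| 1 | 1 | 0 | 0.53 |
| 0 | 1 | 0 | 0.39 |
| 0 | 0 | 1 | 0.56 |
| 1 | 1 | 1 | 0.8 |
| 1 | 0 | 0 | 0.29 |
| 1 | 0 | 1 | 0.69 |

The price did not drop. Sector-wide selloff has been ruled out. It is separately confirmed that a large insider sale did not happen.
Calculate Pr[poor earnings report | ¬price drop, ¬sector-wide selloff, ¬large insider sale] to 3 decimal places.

P(¬price drop | ¬sector-wide selloff, ¬large insider sale) = 0.94×0.83 + 0.44×0.17 = 0.780200 + 0.074800 = 0.855000
Restricting to configurations with poor earnings report present: 0.44×0.17 = 0.074800.
So P(poor earnings report | ¬price drop, ¬sector-wide selloff, ¬large insider sale) = 0.074800/0.855000 ≈ 0.087.

Pr[poor earnings report | ¬price drop, ¬sector-wide selloff, ¬large insider sale] ≈ 0.087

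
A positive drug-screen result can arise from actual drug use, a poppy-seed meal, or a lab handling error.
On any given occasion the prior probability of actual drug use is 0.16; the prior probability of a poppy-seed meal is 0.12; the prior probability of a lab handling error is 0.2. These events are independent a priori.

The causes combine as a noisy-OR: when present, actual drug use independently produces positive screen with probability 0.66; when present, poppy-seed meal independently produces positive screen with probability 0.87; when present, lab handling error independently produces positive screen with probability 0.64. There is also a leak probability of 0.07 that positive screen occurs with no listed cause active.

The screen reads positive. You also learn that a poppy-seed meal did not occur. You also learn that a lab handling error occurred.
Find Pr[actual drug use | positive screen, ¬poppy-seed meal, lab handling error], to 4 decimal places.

Under noisy-OR, P(positive screen | causes) = 1 − (1−0.07)·∏(1−qᵢ) over the active causes.
Numerator (weight on configurations with actual drug use): 0.886168·0.16 = 0.141787
The normalizing constant is 0.6652·0.84 + 0.886168·0.16 = 0.700555
P(actual drug use | positive screen, ¬poppy-seed meal, lab handling error) = 0.141787/0.700555 ≈ 0.2024

Pr[actual drug use | positive screen, ¬poppy-seed meal, lab handling error] ≈ 0.2024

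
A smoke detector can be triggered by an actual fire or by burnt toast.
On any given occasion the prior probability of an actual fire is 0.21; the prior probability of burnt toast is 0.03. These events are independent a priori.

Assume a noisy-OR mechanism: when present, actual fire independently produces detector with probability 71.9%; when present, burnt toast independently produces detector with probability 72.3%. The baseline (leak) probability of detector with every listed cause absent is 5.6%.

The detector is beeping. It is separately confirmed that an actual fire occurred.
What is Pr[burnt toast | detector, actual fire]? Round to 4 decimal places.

Pr[burnt toast | detector, actual fire] ≈ 0.0375

Under noisy-OR, P(detector | causes) = 1 − (1−0.056)·∏(1−qᵢ) over the active causes.
By total probability over both values of burnt toast:
  P(detector | actual fire) = 0.734736*0.97 + 0.926522*0.03
        = 0.712694 + 0.027796 = 0.740490
Configurations with burnt toast contribute 0.027796, so
  P(burnt toast | detector, actual fire) = 0.027796 / 0.740490 ≈ 0.0375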